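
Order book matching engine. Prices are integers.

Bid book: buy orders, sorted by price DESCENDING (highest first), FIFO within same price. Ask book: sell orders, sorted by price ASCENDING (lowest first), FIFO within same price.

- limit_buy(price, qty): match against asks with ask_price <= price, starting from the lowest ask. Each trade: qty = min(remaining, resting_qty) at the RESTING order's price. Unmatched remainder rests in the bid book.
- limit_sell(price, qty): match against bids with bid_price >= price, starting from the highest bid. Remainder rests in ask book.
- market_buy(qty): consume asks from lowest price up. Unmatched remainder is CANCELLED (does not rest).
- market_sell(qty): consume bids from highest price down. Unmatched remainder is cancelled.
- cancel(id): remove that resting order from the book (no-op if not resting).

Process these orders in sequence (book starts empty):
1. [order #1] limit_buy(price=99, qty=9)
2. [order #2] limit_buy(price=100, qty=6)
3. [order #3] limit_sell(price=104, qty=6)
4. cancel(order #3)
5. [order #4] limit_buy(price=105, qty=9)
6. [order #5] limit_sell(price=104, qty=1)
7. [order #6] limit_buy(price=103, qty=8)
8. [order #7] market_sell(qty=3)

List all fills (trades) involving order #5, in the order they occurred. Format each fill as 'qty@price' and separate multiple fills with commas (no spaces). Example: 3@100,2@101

After op 1 [order #1] limit_buy(price=99, qty=9): fills=none; bids=[#1:9@99] asks=[-]
After op 2 [order #2] limit_buy(price=100, qty=6): fills=none; bids=[#2:6@100 #1:9@99] asks=[-]
After op 3 [order #3] limit_sell(price=104, qty=6): fills=none; bids=[#2:6@100 #1:9@99] asks=[#3:6@104]
After op 4 cancel(order #3): fills=none; bids=[#2:6@100 #1:9@99] asks=[-]
After op 5 [order #4] limit_buy(price=105, qty=9): fills=none; bids=[#4:9@105 #2:6@100 #1:9@99] asks=[-]
After op 6 [order #5] limit_sell(price=104, qty=1): fills=#4x#5:1@105; bids=[#4:8@105 #2:6@100 #1:9@99] asks=[-]
After op 7 [order #6] limit_buy(price=103, qty=8): fills=none; bids=[#4:8@105 #6:8@103 #2:6@100 #1:9@99] asks=[-]
After op 8 [order #7] market_sell(qty=3): fills=#4x#7:3@105; bids=[#4:5@105 #6:8@103 #2:6@100 #1:9@99] asks=[-]

Answer: 1@105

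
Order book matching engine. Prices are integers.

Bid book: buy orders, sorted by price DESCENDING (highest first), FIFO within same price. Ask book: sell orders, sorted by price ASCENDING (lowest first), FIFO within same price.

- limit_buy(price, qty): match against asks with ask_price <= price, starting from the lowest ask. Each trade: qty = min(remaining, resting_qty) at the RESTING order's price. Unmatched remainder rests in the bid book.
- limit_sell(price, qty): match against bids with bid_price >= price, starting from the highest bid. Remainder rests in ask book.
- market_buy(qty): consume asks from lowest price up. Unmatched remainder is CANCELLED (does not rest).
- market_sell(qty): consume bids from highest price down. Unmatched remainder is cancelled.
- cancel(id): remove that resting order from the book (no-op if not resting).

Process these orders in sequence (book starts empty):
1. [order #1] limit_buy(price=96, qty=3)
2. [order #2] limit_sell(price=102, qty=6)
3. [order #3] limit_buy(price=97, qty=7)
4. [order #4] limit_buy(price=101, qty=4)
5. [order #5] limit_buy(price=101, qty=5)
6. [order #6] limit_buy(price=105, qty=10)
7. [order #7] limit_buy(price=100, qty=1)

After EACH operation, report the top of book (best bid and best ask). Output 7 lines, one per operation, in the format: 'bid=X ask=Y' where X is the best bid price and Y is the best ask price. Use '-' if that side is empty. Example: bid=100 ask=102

Answer: bid=96 ask=-
bid=96 ask=102
bid=97 ask=102
bid=101 ask=102
bid=101 ask=102
bid=105 ask=-
bid=105 ask=-

Derivation:
After op 1 [order #1] limit_buy(price=96, qty=3): fills=none; bids=[#1:3@96] asks=[-]
After op 2 [order #2] limit_sell(price=102, qty=6): fills=none; bids=[#1:3@96] asks=[#2:6@102]
After op 3 [order #3] limit_buy(price=97, qty=7): fills=none; bids=[#3:7@97 #1:3@96] asks=[#2:6@102]
After op 4 [order #4] limit_buy(price=101, qty=4): fills=none; bids=[#4:4@101 #3:7@97 #1:3@96] asks=[#2:6@102]
After op 5 [order #5] limit_buy(price=101, qty=5): fills=none; bids=[#4:4@101 #5:5@101 #3:7@97 #1:3@96] asks=[#2:6@102]
After op 6 [order #6] limit_buy(price=105, qty=10): fills=#6x#2:6@102; bids=[#6:4@105 #4:4@101 #5:5@101 #3:7@97 #1:3@96] asks=[-]
After op 7 [order #7] limit_buy(price=100, qty=1): fills=none; bids=[#6:4@105 #4:4@101 #5:5@101 #7:1@100 #3:7@97 #1:3@96] asks=[-]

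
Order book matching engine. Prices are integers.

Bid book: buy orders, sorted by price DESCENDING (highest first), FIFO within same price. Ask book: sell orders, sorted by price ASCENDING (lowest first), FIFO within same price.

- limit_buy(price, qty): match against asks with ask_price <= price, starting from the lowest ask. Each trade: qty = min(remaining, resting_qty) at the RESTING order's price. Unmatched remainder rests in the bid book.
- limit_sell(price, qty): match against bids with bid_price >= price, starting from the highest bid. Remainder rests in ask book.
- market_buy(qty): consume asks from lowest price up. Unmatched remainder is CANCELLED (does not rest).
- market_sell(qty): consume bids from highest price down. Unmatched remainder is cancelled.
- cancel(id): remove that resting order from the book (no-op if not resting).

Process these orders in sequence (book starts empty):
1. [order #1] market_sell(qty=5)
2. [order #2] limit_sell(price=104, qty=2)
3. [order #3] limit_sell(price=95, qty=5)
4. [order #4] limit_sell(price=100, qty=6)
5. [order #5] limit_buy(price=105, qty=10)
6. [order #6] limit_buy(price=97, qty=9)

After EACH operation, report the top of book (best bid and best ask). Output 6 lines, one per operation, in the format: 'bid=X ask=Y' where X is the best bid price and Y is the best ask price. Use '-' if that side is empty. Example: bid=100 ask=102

Answer: bid=- ask=-
bid=- ask=104
bid=- ask=95
bid=- ask=95
bid=- ask=100
bid=97 ask=100

Derivation:
After op 1 [order #1] market_sell(qty=5): fills=none; bids=[-] asks=[-]
After op 2 [order #2] limit_sell(price=104, qty=2): fills=none; bids=[-] asks=[#2:2@104]
After op 3 [order #3] limit_sell(price=95, qty=5): fills=none; bids=[-] asks=[#3:5@95 #2:2@104]
After op 4 [order #4] limit_sell(price=100, qty=6): fills=none; bids=[-] asks=[#3:5@95 #4:6@100 #2:2@104]
After op 5 [order #5] limit_buy(price=105, qty=10): fills=#5x#3:5@95 #5x#4:5@100; bids=[-] asks=[#4:1@100 #2:2@104]
After op 6 [order #6] limit_buy(price=97, qty=9): fills=none; bids=[#6:9@97] asks=[#4:1@100 #2:2@104]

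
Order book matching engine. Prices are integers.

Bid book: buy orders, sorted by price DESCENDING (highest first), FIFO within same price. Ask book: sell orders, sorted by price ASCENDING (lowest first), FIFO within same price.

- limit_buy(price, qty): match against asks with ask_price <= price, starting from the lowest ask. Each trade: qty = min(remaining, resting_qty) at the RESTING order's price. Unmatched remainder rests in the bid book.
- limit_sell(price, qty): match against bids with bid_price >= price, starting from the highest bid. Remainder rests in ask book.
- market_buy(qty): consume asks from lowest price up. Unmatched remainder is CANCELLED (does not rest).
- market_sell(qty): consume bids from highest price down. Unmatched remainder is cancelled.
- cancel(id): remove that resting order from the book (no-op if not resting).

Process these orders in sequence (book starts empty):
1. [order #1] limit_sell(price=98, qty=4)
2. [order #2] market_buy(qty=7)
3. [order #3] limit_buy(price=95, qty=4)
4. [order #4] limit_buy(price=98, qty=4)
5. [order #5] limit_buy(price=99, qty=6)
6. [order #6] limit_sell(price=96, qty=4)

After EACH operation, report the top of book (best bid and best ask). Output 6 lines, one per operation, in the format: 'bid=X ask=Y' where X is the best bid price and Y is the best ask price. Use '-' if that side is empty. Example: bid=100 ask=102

After op 1 [order #1] limit_sell(price=98, qty=4): fills=none; bids=[-] asks=[#1:4@98]
After op 2 [order #2] market_buy(qty=7): fills=#2x#1:4@98; bids=[-] asks=[-]
After op 3 [order #3] limit_buy(price=95, qty=4): fills=none; bids=[#3:4@95] asks=[-]
After op 4 [order #4] limit_buy(price=98, qty=4): fills=none; bids=[#4:4@98 #3:4@95] asks=[-]
After op 5 [order #5] limit_buy(price=99, qty=6): fills=none; bids=[#5:6@99 #4:4@98 #3:4@95] asks=[-]
After op 6 [order #6] limit_sell(price=96, qty=4): fills=#5x#6:4@99; bids=[#5:2@99 #4:4@98 #3:4@95] asks=[-]

Answer: bid=- ask=98
bid=- ask=-
bid=95 ask=-
bid=98 ask=-
bid=99 ask=-
bid=99 ask=-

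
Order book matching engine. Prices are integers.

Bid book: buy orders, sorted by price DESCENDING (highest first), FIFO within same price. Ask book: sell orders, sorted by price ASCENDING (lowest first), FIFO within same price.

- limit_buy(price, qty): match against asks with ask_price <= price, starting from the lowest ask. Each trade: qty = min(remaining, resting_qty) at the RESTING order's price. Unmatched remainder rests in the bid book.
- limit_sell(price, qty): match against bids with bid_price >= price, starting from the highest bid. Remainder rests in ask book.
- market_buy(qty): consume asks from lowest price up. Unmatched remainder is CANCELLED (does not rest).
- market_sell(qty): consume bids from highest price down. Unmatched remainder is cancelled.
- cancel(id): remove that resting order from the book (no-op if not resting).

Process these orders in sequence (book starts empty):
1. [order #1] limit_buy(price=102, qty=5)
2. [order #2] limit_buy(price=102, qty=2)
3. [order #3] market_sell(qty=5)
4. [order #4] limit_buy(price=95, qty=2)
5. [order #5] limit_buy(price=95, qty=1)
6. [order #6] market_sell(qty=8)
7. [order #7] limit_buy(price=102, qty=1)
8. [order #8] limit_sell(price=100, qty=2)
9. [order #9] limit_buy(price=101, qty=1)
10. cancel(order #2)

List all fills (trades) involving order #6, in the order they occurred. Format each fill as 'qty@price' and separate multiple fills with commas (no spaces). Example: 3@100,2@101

After op 1 [order #1] limit_buy(price=102, qty=5): fills=none; bids=[#1:5@102] asks=[-]
After op 2 [order #2] limit_buy(price=102, qty=2): fills=none; bids=[#1:5@102 #2:2@102] asks=[-]
After op 3 [order #3] market_sell(qty=5): fills=#1x#3:5@102; bids=[#2:2@102] asks=[-]
After op 4 [order #4] limit_buy(price=95, qty=2): fills=none; bids=[#2:2@102 #4:2@95] asks=[-]
After op 5 [order #5] limit_buy(price=95, qty=1): fills=none; bids=[#2:2@102 #4:2@95 #5:1@95] asks=[-]
After op 6 [order #6] market_sell(qty=8): fills=#2x#6:2@102 #4x#6:2@95 #5x#6:1@95; bids=[-] asks=[-]
After op 7 [order #7] limit_buy(price=102, qty=1): fills=none; bids=[#7:1@102] asks=[-]
After op 8 [order #8] limit_sell(price=100, qty=2): fills=#7x#8:1@102; bids=[-] asks=[#8:1@100]
After op 9 [order #9] limit_buy(price=101, qty=1): fills=#9x#8:1@100; bids=[-] asks=[-]
After op 10 cancel(order #2): fills=none; bids=[-] asks=[-]

Answer: 2@102,2@95,1@95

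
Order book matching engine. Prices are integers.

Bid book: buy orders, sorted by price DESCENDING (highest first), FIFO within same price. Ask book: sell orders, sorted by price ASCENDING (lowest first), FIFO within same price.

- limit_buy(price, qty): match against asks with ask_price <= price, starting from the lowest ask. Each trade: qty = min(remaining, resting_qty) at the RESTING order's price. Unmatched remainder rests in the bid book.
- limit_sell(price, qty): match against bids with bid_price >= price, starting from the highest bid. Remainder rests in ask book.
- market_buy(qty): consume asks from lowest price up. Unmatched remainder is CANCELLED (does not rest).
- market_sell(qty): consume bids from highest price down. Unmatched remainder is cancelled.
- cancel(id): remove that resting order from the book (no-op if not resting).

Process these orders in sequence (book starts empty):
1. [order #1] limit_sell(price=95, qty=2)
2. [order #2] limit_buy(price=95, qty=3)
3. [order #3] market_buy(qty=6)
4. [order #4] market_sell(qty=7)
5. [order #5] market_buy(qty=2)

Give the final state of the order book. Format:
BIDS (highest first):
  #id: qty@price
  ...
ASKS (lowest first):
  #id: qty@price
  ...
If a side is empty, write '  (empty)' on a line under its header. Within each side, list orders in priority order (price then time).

After op 1 [order #1] limit_sell(price=95, qty=2): fills=none; bids=[-] asks=[#1:2@95]
After op 2 [order #2] limit_buy(price=95, qty=3): fills=#2x#1:2@95; bids=[#2:1@95] asks=[-]
After op 3 [order #3] market_buy(qty=6): fills=none; bids=[#2:1@95] asks=[-]
After op 4 [order #4] market_sell(qty=7): fills=#2x#4:1@95; bids=[-] asks=[-]
After op 5 [order #5] market_buy(qty=2): fills=none; bids=[-] asks=[-]

Answer: BIDS (highest first):
  (empty)
ASKS (lowest first):
  (empty)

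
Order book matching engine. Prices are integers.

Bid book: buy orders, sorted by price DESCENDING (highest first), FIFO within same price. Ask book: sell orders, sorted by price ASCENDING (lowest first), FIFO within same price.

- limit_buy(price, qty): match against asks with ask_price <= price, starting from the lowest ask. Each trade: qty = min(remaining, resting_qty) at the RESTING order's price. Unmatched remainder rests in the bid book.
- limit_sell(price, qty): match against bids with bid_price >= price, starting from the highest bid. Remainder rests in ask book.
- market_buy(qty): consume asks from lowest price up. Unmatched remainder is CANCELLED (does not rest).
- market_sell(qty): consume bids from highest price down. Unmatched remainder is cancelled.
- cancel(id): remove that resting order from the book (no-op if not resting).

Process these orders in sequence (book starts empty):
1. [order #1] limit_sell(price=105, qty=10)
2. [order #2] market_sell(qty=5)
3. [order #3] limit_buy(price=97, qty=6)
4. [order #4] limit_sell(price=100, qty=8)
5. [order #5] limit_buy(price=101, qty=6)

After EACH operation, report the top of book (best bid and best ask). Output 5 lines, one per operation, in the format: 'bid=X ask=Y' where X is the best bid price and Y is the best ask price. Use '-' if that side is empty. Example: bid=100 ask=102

Answer: bid=- ask=105
bid=- ask=105
bid=97 ask=105
bid=97 ask=100
bid=97 ask=100

Derivation:
After op 1 [order #1] limit_sell(price=105, qty=10): fills=none; bids=[-] asks=[#1:10@105]
After op 2 [order #2] market_sell(qty=5): fills=none; bids=[-] asks=[#1:10@105]
After op 3 [order #3] limit_buy(price=97, qty=6): fills=none; bids=[#3:6@97] asks=[#1:10@105]
After op 4 [order #4] limit_sell(price=100, qty=8): fills=none; bids=[#3:6@97] asks=[#4:8@100 #1:10@105]
After op 5 [order #5] limit_buy(price=101, qty=6): fills=#5x#4:6@100; bids=[#3:6@97] asks=[#4:2@100 #1:10@105]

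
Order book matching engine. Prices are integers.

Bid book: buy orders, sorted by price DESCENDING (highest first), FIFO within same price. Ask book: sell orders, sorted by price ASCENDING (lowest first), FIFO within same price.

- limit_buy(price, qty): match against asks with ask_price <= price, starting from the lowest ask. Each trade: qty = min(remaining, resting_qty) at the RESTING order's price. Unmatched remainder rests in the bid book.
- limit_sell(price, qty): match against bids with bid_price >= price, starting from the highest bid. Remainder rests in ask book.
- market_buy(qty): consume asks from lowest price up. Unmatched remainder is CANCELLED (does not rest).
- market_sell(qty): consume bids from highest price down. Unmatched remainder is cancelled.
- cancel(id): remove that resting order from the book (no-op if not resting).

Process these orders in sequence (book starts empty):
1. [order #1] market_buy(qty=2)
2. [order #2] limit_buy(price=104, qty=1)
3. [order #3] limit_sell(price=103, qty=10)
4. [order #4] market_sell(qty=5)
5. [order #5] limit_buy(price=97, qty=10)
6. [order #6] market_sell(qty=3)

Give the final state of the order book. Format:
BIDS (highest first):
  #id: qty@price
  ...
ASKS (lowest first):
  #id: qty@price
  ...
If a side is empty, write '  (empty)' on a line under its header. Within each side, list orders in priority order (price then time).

After op 1 [order #1] market_buy(qty=2): fills=none; bids=[-] asks=[-]
After op 2 [order #2] limit_buy(price=104, qty=1): fills=none; bids=[#2:1@104] asks=[-]
After op 3 [order #3] limit_sell(price=103, qty=10): fills=#2x#3:1@104; bids=[-] asks=[#3:9@103]
After op 4 [order #4] market_sell(qty=5): fills=none; bids=[-] asks=[#3:9@103]
After op 5 [order #5] limit_buy(price=97, qty=10): fills=none; bids=[#5:10@97] asks=[#3:9@103]
After op 6 [order #6] market_sell(qty=3): fills=#5x#6:3@97; bids=[#5:7@97] asks=[#3:9@103]

Answer: BIDS (highest first):
  #5: 7@97
ASKS (lowest first):
  #3: 9@103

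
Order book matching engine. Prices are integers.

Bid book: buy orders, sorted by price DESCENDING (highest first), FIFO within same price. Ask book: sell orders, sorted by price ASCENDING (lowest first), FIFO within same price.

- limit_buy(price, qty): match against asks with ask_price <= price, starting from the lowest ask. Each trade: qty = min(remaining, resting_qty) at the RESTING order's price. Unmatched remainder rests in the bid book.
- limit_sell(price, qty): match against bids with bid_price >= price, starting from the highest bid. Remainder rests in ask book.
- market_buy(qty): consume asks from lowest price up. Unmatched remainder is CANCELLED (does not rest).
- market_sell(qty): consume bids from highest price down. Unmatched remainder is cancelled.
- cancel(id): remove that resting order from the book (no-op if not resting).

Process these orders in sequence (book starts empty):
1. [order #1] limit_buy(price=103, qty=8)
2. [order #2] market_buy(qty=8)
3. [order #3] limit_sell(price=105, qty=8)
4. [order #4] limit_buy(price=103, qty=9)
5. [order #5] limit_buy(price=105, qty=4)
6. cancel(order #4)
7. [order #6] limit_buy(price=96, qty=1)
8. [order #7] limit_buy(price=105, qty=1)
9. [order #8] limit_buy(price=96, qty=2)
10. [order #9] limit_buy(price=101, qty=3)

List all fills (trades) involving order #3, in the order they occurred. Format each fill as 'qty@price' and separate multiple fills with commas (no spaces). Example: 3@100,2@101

Answer: 4@105,1@105

Derivation:
After op 1 [order #1] limit_buy(price=103, qty=8): fills=none; bids=[#1:8@103] asks=[-]
After op 2 [order #2] market_buy(qty=8): fills=none; bids=[#1:8@103] asks=[-]
After op 3 [order #3] limit_sell(price=105, qty=8): fills=none; bids=[#1:8@103] asks=[#3:8@105]
After op 4 [order #4] limit_buy(price=103, qty=9): fills=none; bids=[#1:8@103 #4:9@103] asks=[#3:8@105]
After op 5 [order #5] limit_buy(price=105, qty=4): fills=#5x#3:4@105; bids=[#1:8@103 #4:9@103] asks=[#3:4@105]
After op 6 cancel(order #4): fills=none; bids=[#1:8@103] asks=[#3:4@105]
After op 7 [order #6] limit_buy(price=96, qty=1): fills=none; bids=[#1:8@103 #6:1@96] asks=[#3:4@105]
After op 8 [order #7] limit_buy(price=105, qty=1): fills=#7x#3:1@105; bids=[#1:8@103 #6:1@96] asks=[#3:3@105]
After op 9 [order #8] limit_buy(price=96, qty=2): fills=none; bids=[#1:8@103 #6:1@96 #8:2@96] asks=[#3:3@105]
After op 10 [order #9] limit_buy(price=101, qty=3): fills=none; bids=[#1:8@103 #9:3@101 #6:1@96 #8:2@96] asks=[#3:3@105]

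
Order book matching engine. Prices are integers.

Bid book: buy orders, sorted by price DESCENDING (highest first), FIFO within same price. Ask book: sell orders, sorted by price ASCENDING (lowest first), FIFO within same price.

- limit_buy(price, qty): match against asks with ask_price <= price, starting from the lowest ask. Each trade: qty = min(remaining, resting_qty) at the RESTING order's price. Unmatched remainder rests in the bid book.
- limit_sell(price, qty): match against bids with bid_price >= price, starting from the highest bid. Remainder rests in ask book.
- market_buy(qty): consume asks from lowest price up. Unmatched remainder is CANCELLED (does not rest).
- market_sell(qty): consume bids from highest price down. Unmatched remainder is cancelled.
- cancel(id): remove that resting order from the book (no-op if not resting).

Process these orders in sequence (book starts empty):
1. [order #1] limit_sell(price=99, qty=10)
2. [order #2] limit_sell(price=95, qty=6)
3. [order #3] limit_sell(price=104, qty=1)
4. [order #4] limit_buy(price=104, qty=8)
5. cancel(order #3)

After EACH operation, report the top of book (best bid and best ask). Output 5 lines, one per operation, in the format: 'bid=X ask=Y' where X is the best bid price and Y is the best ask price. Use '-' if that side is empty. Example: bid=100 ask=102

After op 1 [order #1] limit_sell(price=99, qty=10): fills=none; bids=[-] asks=[#1:10@99]
After op 2 [order #2] limit_sell(price=95, qty=6): fills=none; bids=[-] asks=[#2:6@95 #1:10@99]
After op 3 [order #3] limit_sell(price=104, qty=1): fills=none; bids=[-] asks=[#2:6@95 #1:10@99 #3:1@104]
After op 4 [order #4] limit_buy(price=104, qty=8): fills=#4x#2:6@95 #4x#1:2@99; bids=[-] asks=[#1:8@99 #3:1@104]
After op 5 cancel(order #3): fills=none; bids=[-] asks=[#1:8@99]

Answer: bid=- ask=99
bid=- ask=95
bid=- ask=95
bid=- ask=99
bid=- ask=99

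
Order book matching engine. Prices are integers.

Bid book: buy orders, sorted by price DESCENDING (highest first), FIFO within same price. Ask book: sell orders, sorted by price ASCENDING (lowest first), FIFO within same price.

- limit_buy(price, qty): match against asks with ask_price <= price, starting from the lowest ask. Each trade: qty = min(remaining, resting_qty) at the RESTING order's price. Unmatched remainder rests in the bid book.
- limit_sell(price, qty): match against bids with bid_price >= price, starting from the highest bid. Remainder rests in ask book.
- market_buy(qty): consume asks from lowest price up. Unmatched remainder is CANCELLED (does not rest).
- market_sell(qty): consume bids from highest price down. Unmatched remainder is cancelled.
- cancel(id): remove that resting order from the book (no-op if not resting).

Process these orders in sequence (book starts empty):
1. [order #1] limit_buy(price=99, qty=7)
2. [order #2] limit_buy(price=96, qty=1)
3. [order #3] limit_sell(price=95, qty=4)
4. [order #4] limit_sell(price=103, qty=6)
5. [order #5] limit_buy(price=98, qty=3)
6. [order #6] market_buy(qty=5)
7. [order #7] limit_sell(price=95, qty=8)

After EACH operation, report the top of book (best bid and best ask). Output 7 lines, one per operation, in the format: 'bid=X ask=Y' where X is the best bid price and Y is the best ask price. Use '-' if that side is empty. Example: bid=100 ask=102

After op 1 [order #1] limit_buy(price=99, qty=7): fills=none; bids=[#1:7@99] asks=[-]
After op 2 [order #2] limit_buy(price=96, qty=1): fills=none; bids=[#1:7@99 #2:1@96] asks=[-]
After op 3 [order #3] limit_sell(price=95, qty=4): fills=#1x#3:4@99; bids=[#1:3@99 #2:1@96] asks=[-]
After op 4 [order #4] limit_sell(price=103, qty=6): fills=none; bids=[#1:3@99 #2:1@96] asks=[#4:6@103]
After op 5 [order #5] limit_buy(price=98, qty=3): fills=none; bids=[#1:3@99 #5:3@98 #2:1@96] asks=[#4:6@103]
After op 6 [order #6] market_buy(qty=5): fills=#6x#4:5@103; bids=[#1:3@99 #5:3@98 #2:1@96] asks=[#4:1@103]
After op 7 [order #7] limit_sell(price=95, qty=8): fills=#1x#7:3@99 #5x#7:3@98 #2x#7:1@96; bids=[-] asks=[#7:1@95 #4:1@103]

Answer: bid=99 ask=-
bid=99 ask=-
bid=99 ask=-
bid=99 ask=103
bid=99 ask=103
bid=99 ask=103
bid=- ask=95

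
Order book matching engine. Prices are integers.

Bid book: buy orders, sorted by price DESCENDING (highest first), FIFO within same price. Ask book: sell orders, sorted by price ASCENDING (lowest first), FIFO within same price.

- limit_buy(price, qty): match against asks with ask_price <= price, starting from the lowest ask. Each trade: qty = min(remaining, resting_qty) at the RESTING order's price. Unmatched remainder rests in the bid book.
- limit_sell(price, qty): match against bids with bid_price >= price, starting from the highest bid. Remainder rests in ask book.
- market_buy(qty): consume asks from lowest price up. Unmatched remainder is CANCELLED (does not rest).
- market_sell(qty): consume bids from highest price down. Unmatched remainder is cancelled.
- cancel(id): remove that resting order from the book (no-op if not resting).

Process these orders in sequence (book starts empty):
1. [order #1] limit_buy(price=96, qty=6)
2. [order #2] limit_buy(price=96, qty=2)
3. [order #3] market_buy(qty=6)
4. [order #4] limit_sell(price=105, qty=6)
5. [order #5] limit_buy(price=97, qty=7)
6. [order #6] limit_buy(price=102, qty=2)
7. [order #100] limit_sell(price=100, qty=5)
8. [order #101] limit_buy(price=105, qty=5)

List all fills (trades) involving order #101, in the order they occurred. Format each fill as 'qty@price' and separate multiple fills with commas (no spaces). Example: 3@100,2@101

After op 1 [order #1] limit_buy(price=96, qty=6): fills=none; bids=[#1:6@96] asks=[-]
After op 2 [order #2] limit_buy(price=96, qty=2): fills=none; bids=[#1:6@96 #2:2@96] asks=[-]
After op 3 [order #3] market_buy(qty=6): fills=none; bids=[#1:6@96 #2:2@96] asks=[-]
After op 4 [order #4] limit_sell(price=105, qty=6): fills=none; bids=[#1:6@96 #2:2@96] asks=[#4:6@105]
After op 5 [order #5] limit_buy(price=97, qty=7): fills=none; bids=[#5:7@97 #1:6@96 #2:2@96] asks=[#4:6@105]
After op 6 [order #6] limit_buy(price=102, qty=2): fills=none; bids=[#6:2@102 #5:7@97 #1:6@96 #2:2@96] asks=[#4:6@105]
After op 7 [order #100] limit_sell(price=100, qty=5): fills=#6x#100:2@102; bids=[#5:7@97 #1:6@96 #2:2@96] asks=[#100:3@100 #4:6@105]
After op 8 [order #101] limit_buy(price=105, qty=5): fills=#101x#100:3@100 #101x#4:2@105; bids=[#5:7@97 #1:6@96 #2:2@96] asks=[#4:4@105]

Answer: 3@100,2@105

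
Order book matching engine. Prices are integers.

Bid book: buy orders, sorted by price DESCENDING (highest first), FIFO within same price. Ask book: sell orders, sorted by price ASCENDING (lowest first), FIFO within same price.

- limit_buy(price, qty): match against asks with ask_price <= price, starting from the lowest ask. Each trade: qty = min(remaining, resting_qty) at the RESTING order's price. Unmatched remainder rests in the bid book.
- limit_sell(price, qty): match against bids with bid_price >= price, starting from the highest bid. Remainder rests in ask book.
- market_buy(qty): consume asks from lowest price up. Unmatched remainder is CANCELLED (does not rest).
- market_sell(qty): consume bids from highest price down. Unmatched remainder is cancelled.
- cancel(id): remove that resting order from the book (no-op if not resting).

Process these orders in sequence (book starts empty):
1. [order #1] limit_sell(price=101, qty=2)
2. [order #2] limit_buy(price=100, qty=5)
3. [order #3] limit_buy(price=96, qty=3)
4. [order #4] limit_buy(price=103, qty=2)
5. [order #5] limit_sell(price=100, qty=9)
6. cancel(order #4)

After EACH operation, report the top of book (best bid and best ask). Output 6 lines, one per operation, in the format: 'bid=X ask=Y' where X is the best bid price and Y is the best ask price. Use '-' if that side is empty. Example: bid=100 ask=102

Answer: bid=- ask=101
bid=100 ask=101
bid=100 ask=101
bid=100 ask=-
bid=96 ask=100
bid=96 ask=100

Derivation:
After op 1 [order #1] limit_sell(price=101, qty=2): fills=none; bids=[-] asks=[#1:2@101]
After op 2 [order #2] limit_buy(price=100, qty=5): fills=none; bids=[#2:5@100] asks=[#1:2@101]
After op 3 [order #3] limit_buy(price=96, qty=3): fills=none; bids=[#2:5@100 #3:3@96] asks=[#1:2@101]
After op 4 [order #4] limit_buy(price=103, qty=2): fills=#4x#1:2@101; bids=[#2:5@100 #3:3@96] asks=[-]
After op 5 [order #5] limit_sell(price=100, qty=9): fills=#2x#5:5@100; bids=[#3:3@96] asks=[#5:4@100]
After op 6 cancel(order #4): fills=none; bids=[#3:3@96] asks=[#5:4@100]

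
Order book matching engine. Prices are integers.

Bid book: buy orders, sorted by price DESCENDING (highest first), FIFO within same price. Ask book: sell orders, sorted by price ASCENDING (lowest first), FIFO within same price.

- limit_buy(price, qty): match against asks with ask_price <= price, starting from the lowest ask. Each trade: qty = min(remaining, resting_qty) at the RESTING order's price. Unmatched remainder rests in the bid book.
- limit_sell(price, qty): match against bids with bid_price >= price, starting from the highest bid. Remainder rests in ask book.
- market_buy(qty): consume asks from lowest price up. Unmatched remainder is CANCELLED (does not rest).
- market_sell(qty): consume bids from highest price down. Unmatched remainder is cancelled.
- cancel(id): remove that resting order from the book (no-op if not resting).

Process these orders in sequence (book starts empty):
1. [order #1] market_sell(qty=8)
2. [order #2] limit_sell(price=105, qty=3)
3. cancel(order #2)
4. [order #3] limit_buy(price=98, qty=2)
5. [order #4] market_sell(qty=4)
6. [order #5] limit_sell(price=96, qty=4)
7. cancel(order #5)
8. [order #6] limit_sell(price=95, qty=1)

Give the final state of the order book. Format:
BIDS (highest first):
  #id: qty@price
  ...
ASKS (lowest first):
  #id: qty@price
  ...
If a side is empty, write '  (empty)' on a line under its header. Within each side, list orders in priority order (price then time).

Answer: BIDS (highest first):
  (empty)
ASKS (lowest first):
  #6: 1@95

Derivation:
After op 1 [order #1] market_sell(qty=8): fills=none; bids=[-] asks=[-]
After op 2 [order #2] limit_sell(price=105, qty=3): fills=none; bids=[-] asks=[#2:3@105]
After op 3 cancel(order #2): fills=none; bids=[-] asks=[-]
After op 4 [order #3] limit_buy(price=98, qty=2): fills=none; bids=[#3:2@98] asks=[-]
After op 5 [order #4] market_sell(qty=4): fills=#3x#4:2@98; bids=[-] asks=[-]
After op 6 [order #5] limit_sell(price=96, qty=4): fills=none; bids=[-] asks=[#5:4@96]
After op 7 cancel(order #5): fills=none; bids=[-] asks=[-]
After op 8 [order #6] limit_sell(price=95, qty=1): fills=none; bids=[-] asks=[#6:1@95]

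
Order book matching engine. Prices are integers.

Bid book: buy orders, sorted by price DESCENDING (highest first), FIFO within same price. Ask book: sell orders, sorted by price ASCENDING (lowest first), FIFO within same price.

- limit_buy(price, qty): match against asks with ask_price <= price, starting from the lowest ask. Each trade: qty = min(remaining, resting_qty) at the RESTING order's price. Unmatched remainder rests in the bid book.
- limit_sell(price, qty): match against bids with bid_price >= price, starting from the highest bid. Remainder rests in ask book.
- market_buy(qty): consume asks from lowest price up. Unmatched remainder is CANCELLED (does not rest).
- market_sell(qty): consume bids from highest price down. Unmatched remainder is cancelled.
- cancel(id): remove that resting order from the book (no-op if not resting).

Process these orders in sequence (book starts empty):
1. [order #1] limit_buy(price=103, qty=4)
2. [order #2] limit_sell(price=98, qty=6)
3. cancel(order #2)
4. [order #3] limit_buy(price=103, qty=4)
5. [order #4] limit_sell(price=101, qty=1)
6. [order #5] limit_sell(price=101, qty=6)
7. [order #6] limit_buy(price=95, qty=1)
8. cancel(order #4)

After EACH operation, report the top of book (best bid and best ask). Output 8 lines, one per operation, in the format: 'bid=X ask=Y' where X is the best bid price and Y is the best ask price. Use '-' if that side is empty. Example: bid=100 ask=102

After op 1 [order #1] limit_buy(price=103, qty=4): fills=none; bids=[#1:4@103] asks=[-]
After op 2 [order #2] limit_sell(price=98, qty=6): fills=#1x#2:4@103; bids=[-] asks=[#2:2@98]
After op 3 cancel(order #2): fills=none; bids=[-] asks=[-]
After op 4 [order #3] limit_buy(price=103, qty=4): fills=none; bids=[#3:4@103] asks=[-]
After op 5 [order #4] limit_sell(price=101, qty=1): fills=#3x#4:1@103; bids=[#3:3@103] asks=[-]
After op 6 [order #5] limit_sell(price=101, qty=6): fills=#3x#5:3@103; bids=[-] asks=[#5:3@101]
After op 7 [order #6] limit_buy(price=95, qty=1): fills=none; bids=[#6:1@95] asks=[#5:3@101]
After op 8 cancel(order #4): fills=none; bids=[#6:1@95] asks=[#5:3@101]

Answer: bid=103 ask=-
bid=- ask=98
bid=- ask=-
bid=103 ask=-
bid=103 ask=-
bid=- ask=101
bid=95 ask=101
bid=95 ask=101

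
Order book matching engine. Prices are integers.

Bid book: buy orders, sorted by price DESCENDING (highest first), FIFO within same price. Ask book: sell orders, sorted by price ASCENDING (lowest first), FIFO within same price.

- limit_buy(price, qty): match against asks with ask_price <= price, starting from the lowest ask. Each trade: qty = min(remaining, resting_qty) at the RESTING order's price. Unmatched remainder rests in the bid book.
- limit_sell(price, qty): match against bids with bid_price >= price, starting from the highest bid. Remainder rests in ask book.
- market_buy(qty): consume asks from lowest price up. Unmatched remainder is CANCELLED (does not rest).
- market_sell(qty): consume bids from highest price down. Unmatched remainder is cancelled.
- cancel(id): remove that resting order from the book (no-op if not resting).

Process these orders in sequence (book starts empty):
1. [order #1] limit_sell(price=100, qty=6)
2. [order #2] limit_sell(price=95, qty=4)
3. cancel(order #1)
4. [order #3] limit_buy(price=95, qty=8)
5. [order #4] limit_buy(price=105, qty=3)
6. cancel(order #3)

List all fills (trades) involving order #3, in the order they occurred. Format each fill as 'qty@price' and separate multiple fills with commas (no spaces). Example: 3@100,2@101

After op 1 [order #1] limit_sell(price=100, qty=6): fills=none; bids=[-] asks=[#1:6@100]
After op 2 [order #2] limit_sell(price=95, qty=4): fills=none; bids=[-] asks=[#2:4@95 #1:6@100]
After op 3 cancel(order #1): fills=none; bids=[-] asks=[#2:4@95]
After op 4 [order #3] limit_buy(price=95, qty=8): fills=#3x#2:4@95; bids=[#3:4@95] asks=[-]
After op 5 [order #4] limit_buy(price=105, qty=3): fills=none; bids=[#4:3@105 #3:4@95] asks=[-]
After op 6 cancel(order #3): fills=none; bids=[#4:3@105] asks=[-]

Answer: 4@95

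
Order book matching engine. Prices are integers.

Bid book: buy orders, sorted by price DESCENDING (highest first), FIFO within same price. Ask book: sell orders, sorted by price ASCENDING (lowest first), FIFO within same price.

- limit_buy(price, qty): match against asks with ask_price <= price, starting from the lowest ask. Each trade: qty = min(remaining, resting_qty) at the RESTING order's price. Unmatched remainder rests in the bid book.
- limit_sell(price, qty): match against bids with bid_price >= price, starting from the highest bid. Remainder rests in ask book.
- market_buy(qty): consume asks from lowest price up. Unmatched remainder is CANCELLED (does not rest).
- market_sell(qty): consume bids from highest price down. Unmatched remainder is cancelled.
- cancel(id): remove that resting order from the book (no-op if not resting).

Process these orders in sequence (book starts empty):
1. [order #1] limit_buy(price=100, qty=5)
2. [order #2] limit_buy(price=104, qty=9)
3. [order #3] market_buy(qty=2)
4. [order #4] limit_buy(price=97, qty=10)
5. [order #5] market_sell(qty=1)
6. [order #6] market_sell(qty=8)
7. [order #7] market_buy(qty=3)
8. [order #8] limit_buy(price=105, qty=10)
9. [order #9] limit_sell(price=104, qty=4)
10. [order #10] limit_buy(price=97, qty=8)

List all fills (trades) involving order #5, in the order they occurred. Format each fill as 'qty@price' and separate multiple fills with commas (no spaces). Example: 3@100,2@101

Answer: 1@104

Derivation:
After op 1 [order #1] limit_buy(price=100, qty=5): fills=none; bids=[#1:5@100] asks=[-]
After op 2 [order #2] limit_buy(price=104, qty=9): fills=none; bids=[#2:9@104 #1:5@100] asks=[-]
After op 3 [order #3] market_buy(qty=2): fills=none; bids=[#2:9@104 #1:5@100] asks=[-]
After op 4 [order #4] limit_buy(price=97, qty=10): fills=none; bids=[#2:9@104 #1:5@100 #4:10@97] asks=[-]
After op 5 [order #5] market_sell(qty=1): fills=#2x#5:1@104; bids=[#2:8@104 #1:5@100 #4:10@97] asks=[-]
After op 6 [order #6] market_sell(qty=8): fills=#2x#6:8@104; bids=[#1:5@100 #4:10@97] asks=[-]
After op 7 [order #7] market_buy(qty=3): fills=none; bids=[#1:5@100 #4:10@97] asks=[-]
After op 8 [order #8] limit_buy(price=105, qty=10): fills=none; bids=[#8:10@105 #1:5@100 #4:10@97] asks=[-]
After op 9 [order #9] limit_sell(price=104, qty=4): fills=#8x#9:4@105; bids=[#8:6@105 #1:5@100 #4:10@97] asks=[-]
After op 10 [order #10] limit_buy(price=97, qty=8): fills=none; bids=[#8:6@105 #1:5@100 #4:10@97 #10:8@97] asks=[-]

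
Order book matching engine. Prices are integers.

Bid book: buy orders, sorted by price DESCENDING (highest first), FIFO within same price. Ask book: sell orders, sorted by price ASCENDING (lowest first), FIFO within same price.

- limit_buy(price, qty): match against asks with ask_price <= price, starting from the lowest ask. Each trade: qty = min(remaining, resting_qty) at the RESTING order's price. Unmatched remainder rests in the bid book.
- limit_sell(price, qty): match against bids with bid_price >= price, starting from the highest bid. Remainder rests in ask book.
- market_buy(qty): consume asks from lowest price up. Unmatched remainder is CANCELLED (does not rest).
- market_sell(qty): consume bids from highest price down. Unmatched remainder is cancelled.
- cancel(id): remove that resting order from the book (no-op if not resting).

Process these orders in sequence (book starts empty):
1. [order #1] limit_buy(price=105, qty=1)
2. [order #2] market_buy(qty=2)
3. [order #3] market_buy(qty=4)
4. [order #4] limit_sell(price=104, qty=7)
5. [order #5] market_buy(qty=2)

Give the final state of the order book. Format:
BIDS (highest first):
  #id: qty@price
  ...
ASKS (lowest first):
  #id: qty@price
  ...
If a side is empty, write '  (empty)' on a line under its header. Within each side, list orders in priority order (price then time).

After op 1 [order #1] limit_buy(price=105, qty=1): fills=none; bids=[#1:1@105] asks=[-]
After op 2 [order #2] market_buy(qty=2): fills=none; bids=[#1:1@105] asks=[-]
After op 3 [order #3] market_buy(qty=4): fills=none; bids=[#1:1@105] asks=[-]
After op 4 [order #4] limit_sell(price=104, qty=7): fills=#1x#4:1@105; bids=[-] asks=[#4:6@104]
After op 5 [order #5] market_buy(qty=2): fills=#5x#4:2@104; bids=[-] asks=[#4:4@104]

Answer: BIDS (highest first):
  (empty)
ASKS (lowest first):
  #4: 4@104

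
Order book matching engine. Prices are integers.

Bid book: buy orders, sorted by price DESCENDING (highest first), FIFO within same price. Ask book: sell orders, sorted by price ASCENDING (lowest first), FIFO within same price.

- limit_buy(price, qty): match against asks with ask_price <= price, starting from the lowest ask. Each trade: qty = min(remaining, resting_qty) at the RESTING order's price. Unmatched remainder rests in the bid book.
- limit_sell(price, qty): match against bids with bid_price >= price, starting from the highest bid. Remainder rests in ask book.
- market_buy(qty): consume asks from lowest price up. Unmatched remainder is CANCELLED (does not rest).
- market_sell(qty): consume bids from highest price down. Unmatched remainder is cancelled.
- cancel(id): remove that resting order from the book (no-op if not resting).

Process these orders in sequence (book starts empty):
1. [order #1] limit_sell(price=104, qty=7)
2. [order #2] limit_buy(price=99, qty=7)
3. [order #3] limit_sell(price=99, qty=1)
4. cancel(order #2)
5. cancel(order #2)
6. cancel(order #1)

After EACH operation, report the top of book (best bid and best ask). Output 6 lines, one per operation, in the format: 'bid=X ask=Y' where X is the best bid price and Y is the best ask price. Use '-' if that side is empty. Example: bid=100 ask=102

After op 1 [order #1] limit_sell(price=104, qty=7): fills=none; bids=[-] asks=[#1:7@104]
After op 2 [order #2] limit_buy(price=99, qty=7): fills=none; bids=[#2:7@99] asks=[#1:7@104]
After op 3 [order #3] limit_sell(price=99, qty=1): fills=#2x#3:1@99; bids=[#2:6@99] asks=[#1:7@104]
After op 4 cancel(order #2): fills=none; bids=[-] asks=[#1:7@104]
After op 5 cancel(order #2): fills=none; bids=[-] asks=[#1:7@104]
After op 6 cancel(order #1): fills=none; bids=[-] asks=[-]

Answer: bid=- ask=104
bid=99 ask=104
bid=99 ask=104
bid=- ask=104
bid=- ask=104
bid=- ask=-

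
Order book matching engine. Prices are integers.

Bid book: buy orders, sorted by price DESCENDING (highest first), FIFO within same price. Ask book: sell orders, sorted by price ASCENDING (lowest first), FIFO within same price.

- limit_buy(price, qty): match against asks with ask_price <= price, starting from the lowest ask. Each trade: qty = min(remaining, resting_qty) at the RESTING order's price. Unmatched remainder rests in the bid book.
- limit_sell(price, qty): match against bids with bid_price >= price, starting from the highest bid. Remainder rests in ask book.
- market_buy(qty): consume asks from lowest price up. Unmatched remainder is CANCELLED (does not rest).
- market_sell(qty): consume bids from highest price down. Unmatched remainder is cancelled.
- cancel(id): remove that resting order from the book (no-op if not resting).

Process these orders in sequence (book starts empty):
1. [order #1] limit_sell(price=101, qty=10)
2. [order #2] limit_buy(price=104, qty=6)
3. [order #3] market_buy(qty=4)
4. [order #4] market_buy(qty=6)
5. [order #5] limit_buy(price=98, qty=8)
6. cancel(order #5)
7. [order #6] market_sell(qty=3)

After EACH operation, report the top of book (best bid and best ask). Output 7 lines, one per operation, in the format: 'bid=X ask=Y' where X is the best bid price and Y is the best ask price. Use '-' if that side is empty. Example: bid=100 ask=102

Answer: bid=- ask=101
bid=- ask=101
bid=- ask=-
bid=- ask=-
bid=98 ask=-
bid=- ask=-
bid=- ask=-

Derivation:
After op 1 [order #1] limit_sell(price=101, qty=10): fills=none; bids=[-] asks=[#1:10@101]
After op 2 [order #2] limit_buy(price=104, qty=6): fills=#2x#1:6@101; bids=[-] asks=[#1:4@101]
After op 3 [order #3] market_buy(qty=4): fills=#3x#1:4@101; bids=[-] asks=[-]
After op 4 [order #4] market_buy(qty=6): fills=none; bids=[-] asks=[-]
After op 5 [order #5] limit_buy(price=98, qty=8): fills=none; bids=[#5:8@98] asks=[-]
After op 6 cancel(order #5): fills=none; bids=[-] asks=[-]
After op 7 [order #6] market_sell(qty=3): fills=none; bids=[-] asks=[-]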